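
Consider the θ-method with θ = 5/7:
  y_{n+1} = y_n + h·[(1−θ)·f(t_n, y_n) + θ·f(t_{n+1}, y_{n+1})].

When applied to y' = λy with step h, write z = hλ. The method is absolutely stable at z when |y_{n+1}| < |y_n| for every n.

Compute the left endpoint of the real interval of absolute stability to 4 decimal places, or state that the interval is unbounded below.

(−∞, 0) — no finite endpoint.

Test eqn y'=λy, z=hλ:
  y_{n+1} = y_n + z·[2/7·y_n + 5/7·y_{n+1}] ⇒ (1 − 5/7z)y_{n+1} = (1 + 2/7z)y_n
  R(z) = (1 + 2/7z)/(1 − 5/7z).

Find x<0 with |R(x)|<1.
x=-1.43: |R|=0.2926
x=-2: |R|=0.1765
x=-10: |R|=0.2281
x=-100: |R|=0.3807
θ=5/7≥1/2 ⇒ |1+2/7x|<|1−5/7x| ∀x<0 ⇒ unbounded interval.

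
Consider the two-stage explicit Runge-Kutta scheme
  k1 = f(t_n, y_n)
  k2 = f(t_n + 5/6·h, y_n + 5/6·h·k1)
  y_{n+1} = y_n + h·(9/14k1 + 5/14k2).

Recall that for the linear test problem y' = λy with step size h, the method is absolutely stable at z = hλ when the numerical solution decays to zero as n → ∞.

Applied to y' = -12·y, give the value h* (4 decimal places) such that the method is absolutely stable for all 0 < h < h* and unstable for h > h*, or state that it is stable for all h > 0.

(-3.3600,0); λ=-12 ⇒ h* = (84/25)/12 = 0.2800.

Test eqn y'=λy, z=hλ:
  k1=λy_n ⇒ h·k1=z·y_n;  k2=λ(1+5/6z)y_n ⇒ h·k2=z(1+5/6z)y_n
  y_{n+1}/y_n = 1 + 9/14z + 5/14z(1+5/6z) = 1 + z + 25/84z²
  Hence R(z) = 1 + z + 25/84z².

Need |R(x)|<1, x<0.
x=-1.03: |R|=0.2857
R=1: x+25/84x²=0 ⇒ x=−84/25=-3.3600; min R=1−1/(4·25/84)=0.1600>−1
Confirm numerically:
  x=-3.298: |R|=0.93914 <1
  x=-3.174: |R|=0.82430 <1
  x=-2.697: |R|=0.46782 <1
  x=-3.728: |R|=1.40830 >1
  x=-3.572: |R|=1.22538 >1
  x=-3.460: |R|=1.10298 >1
So |R|<1 on (-3.3600, 0).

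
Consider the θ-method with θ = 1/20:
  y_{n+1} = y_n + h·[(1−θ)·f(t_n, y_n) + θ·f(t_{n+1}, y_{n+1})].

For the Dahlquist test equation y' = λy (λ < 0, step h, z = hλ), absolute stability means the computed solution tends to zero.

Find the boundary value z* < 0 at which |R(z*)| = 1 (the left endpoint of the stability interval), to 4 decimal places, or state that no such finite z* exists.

z* = -2.2222.

On y'=λy, z=hλ:
  y_{n+1} = y_n + z·[19/20·y_n + 1/20·y_{n+1}] ⇒ (1 − 1/20z)y_{n+1} = (1 + 19/20z)y_n
  ⇒ R(z) = (1 + 19/20z)/(1 − 1/20z).

Need |R(x)|<1, x<0.
x=-1.18: |R|=0.1143
R=−1: 1+19/20x = −1+1/20x ⇒ -9/10x=2 ⇒ x=2/(-9/10)=-2.2222
Confirm numerically:
  x=-1.906: |R|=0.74016 <1
  x=-1.864: |R|=0.70509 <1
  x=-1.604: |R|=0.48491 <1
  x=-0.913: |R|=0.12686 <1
  x=-2.786: |R|=1.44536 >1
  x=-2.682: |R|=1.36487 >1
  x=-2.401: |R|=1.14365 >1
Interval (-2.2222, 0).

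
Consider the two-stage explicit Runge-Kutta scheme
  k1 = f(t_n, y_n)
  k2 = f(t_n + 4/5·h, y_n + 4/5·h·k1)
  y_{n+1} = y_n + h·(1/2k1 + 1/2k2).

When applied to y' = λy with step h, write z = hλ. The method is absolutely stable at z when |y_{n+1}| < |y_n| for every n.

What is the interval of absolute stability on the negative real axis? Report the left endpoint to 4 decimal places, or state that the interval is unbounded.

Test eqn y'=λy, z=hλ:
  k1=λy_n ⇒ h·k1=z·y_n;  k2=λ(1+4/5z)y_n ⇒ h·k2=z(1+4/5z)y_n
  y_{n+1}/y_n = 1 + 1/2z + 1/2z(1+4/5z) = 1 + z + 2/5z²
  so R(z) = 1 + z + 2/5z².

Need |R(x)|<1, x<0.
x=-1.26: |R|=0.3750
R=1: x+2/5x²=0 ⇒ x=−5/2=-2.5000; min R=1−1/(4·2/5)=0.3750>−1
Confirm numerically:
  x=-2.021: |R|=0.61278 <1
  x=-1.600: |R|=0.42400 <1
  x=-1.209: |R|=0.37567 <1
  x=-1.099: |R|=0.38412 <1
  x=-2.798: |R|=1.33352 >1
  x=-2.713: |R|=1.23115 >1
  x=-2.662: |R|=1.17250 >1
Interval (-2.5000, 0).

(-2.5000, 0).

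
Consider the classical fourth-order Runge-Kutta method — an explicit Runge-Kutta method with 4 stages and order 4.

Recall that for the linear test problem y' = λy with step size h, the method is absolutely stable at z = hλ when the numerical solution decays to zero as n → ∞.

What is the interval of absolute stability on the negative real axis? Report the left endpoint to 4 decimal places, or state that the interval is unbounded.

(-2.7853, 0).

With y'=λy (z=hλ):
  order 4, 4-stage ⇒ R(z)=1+z+z^2/2+z^3/6+z^4/24
  (e.g. R(-1.03)=0.36523, |R|=0.36523)

Solve |R(x)|<1 on ℝ⁻.
x=-1.03: |R|=0.3652
|R(-2.29)|=0.4764 |R(-1.36)|=0.2881 |R(-1.21)|=0.3161
Bisect:
  x_lo=-3.2435 |R|=1.9410  x_hi=-0.1448 |R|=0.8652
  mid=-1.69415 |R|=0.27375 →hi
  mid=-2.46880 |R|=0.61868 →hi
  mid=-2.85613 |R|=1.11216 →lo
  mid=-2.66247 |R|=0.83007 →hi
  mid=-2.75930 |R|=0.96151 →hi
  mid=-2.80772 |R|=1.03434 →lo
  mid=-2.78351 |R|=0.99731 →hi
  mid=-2.79561 |R|=1.01567 →lo
  mid=-2.78956 |R|=1.00645 →lo
  ...
  [-2.78540,-2.78521] ⇒ x*=-2.7853
Interval (-2.7853, 0).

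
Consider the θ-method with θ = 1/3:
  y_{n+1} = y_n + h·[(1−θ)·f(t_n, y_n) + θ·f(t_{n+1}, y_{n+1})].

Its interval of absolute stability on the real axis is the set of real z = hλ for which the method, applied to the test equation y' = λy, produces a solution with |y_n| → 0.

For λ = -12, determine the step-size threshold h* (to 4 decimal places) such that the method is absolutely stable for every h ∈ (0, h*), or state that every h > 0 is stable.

(-6.0000,0); λ=-12 ⇒ h* = (6)/12 = 0.5000.

With y'=λy (z=hλ):
  y_{n+1} = y_n + z·[2/3·y_n + 1/3·y_{n+1}] ⇒ (1 − 1/3z)y_{n+1} = (1 + 2/3z)y_n
  R(z) = (1 + 2/3z)/(1 − 1/3z).

Boundary: |R(x)|=1, x<0.
x=-0.36: |R|=0.6786
R=−1: 1+2/3x = −1+1/3x ⇒ -1/3x=2 ⇒ x=2/(-1/3)=-6.0000
Confirm numerically:
  x=-5.146: |R|=0.89516 <1
  x=-4.905: |R|=0.86148 <1
  x=-3.403: |R|=0.59441 <1
  x=-6.209: |R|=1.02270 >1
  x=-6.097: |R|=1.01066 >1
Interval (-6.0000, 0).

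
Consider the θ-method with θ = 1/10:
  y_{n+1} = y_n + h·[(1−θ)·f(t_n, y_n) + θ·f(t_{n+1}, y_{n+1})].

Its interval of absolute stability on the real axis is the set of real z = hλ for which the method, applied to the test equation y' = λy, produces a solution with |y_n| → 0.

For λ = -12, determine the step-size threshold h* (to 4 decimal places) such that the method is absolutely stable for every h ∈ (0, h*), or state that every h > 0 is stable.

(-2.5000,0); λ=-12 ⇒ h* = (5/2)/12 = 0.2083.

With y'=λy (z=hλ):
  y_{n+1} = y_n + z·[9/10·y_n + 1/10·y_{n+1}] ⇒ (1 − 1/10z)y_{n+1} = (1 + 9/10z)y_n
  ⇒ R(z) = (1 + 9/10z)/(1 − 1/10z).

Solve |R(x)|<1 on ℝ⁻.
x=-0.47: |R|=0.5511
R=−1: 1+9/10x = −1+1/10x ⇒ -4/5x=2 ⇒ x=2/(-4/5)=-2.5000
Confirm numerically:
  x=-2.352: |R|=0.90415 <1
  x=-2.234: |R|=0.82606 <1
  x=-1.473: |R|=0.28388 <1
  x=-1.055: |R|=0.04568 <1
  x=-3.003: |R|=1.30947 >1
  x=-2.808: |R|=1.19238 >1
  x=-2.747: |R|=1.15502 >1
Stable set (-2.5000, 0).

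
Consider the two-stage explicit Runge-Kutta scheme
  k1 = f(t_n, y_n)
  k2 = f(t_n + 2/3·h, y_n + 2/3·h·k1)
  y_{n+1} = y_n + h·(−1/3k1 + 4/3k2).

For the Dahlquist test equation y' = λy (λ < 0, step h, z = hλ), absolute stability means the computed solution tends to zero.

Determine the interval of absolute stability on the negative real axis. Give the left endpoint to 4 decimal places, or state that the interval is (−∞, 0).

Test eqn y'=λy, z=hλ:
  k1=λy_n ⇒ h·k1=z·y_n;  k2=λ(1+2/3z)y_n ⇒ h·k2=z(1+2/3z)y_n
  y_{n+1}/y_n = 1 − 1/3z + 4/3z(1+2/3z) = 1 + z + 8/9z²
  ⇒ R(z) = 1 + z + 8/9z².

Solve |R(x)|<1 on ℝ⁻.
x=-0.39: |R|=0.7452
R=1: x+8/9x²=0 ⇒ x=−9/8=-1.1250; min R=1−1/(4·8/9)=0.7188>−1
Confirm numerically:
  x=-1.044: |R|=0.92483 <1
  x=-0.821: |R|=0.77815 <1
  x=-0.640: |R|=0.72409 <1
  x=-0.636: |R|=0.72355 <1
  x=-1.561: |R|=1.60497 >1
  x=-1.439: |R|=1.40164 >1
  x=-1.371: |R|=1.29979 >1
Interval (-1.1250, 0).

(-1.1250, 0).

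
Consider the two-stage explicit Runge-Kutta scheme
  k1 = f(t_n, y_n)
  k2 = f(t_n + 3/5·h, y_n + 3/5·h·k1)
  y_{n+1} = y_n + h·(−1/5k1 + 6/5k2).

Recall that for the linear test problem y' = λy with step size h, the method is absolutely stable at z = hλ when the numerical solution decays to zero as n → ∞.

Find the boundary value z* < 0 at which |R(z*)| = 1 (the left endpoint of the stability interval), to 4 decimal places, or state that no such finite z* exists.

On y'=λy, z=hλ:
  k1=λy_n ⇒ h·k1=z·y_n;  k2=λ(1+3/5z)y_n ⇒ h·k2=z(1+3/5z)y_n
  y_{n+1}/y_n = 1 − 1/5z + 6/5z(1+3/5z) = 1 + z + 18/25z²
  R(z) = 1 + z + 18/25z².

Boundary: |R(x)|=1, x<0.
x=-1.51: |R|=1.1317
R=1: x+18/25x²=0 ⇒ x=−25/18=-1.3889; min R=1−1/(4·18/25)=0.6528>−1
Confirm numerically:
  x=-1.201: |R|=0.83753 <1
  x=-1.167: |R|=0.81356 <1
  x=-0.906: |R|=0.68500 <1
  x=-0.864: |R|=0.67348 <1
  x=-1.930: |R|=1.75193 >1
  x=-1.669: |R|=1.33660 >1
  x=-1.415: |R|=1.02660 >1
So |R|<1 on (-1.3889, 0).

z* = -1.3889.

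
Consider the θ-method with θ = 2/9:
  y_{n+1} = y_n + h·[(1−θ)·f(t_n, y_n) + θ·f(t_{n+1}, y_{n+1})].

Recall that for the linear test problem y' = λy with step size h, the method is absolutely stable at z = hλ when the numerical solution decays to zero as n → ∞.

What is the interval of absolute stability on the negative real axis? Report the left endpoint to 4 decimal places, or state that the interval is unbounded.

Test eqn y'=λy, z=hλ:
  y_{n+1} = y_n + z·[7/9·y_n + 2/9·y_{n+1}] ⇒ (1 − 2/9z)y_{n+1} = (1 + 7/9z)y_n
  so R(z) = (1 + 7/9z)/(1 − 2/9z).

Find x<0 with |R(x)|<1.
x=-1.74: |R|=0.2548
R=−1: 1+7/9x = −1+2/9x ⇒ -5/9x=2 ⇒ x=2/(-5/9)=-3.6000
Confirm numerically:
  x=-3.562: |R|=0.98822 <1
  x=-2.962: |R|=0.78625 <1
  x=-2.761: |R|=0.71113 <1
  x=-4.068: |R|=1.13655 >1
  x=-3.718: |R|=1.03590 >1
So |R|<1 on (-3.6000, 0).

z∈(-3.6000,0).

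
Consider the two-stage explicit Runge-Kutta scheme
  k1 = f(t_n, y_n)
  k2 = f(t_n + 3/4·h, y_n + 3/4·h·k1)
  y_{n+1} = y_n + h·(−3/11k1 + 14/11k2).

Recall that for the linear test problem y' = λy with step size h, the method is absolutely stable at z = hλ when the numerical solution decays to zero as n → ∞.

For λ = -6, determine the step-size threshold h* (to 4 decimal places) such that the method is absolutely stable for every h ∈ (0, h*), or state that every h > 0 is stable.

(-1.0476,0); λ=-6 ⇒ h* = (22/21)/6 = 0.1746.

With y'=λy (z=hλ):
  k1=λy_n ⇒ h·k1=z·y_n;  k2=λ(1+3/4z)y_n ⇒ h·k2=z(1+3/4z)y_n
  y_{n+1}/y_n = 1 − 3/11z + 14/11z(1+3/4z) = 1 + z + 21/22z²
  so R(z) = 1 + z + 21/22z².

Solve |R(x)|<1 on ℝ⁻.
x=-0.51: |R|=0.7383
R=1: x+21/22x²=0 ⇒ x=−22/21=-1.0476; min R=1−1/(4·21/22)=0.7381>−1
Confirm numerically:
  x=-0.941: |R|=0.90423 <1
  x=-0.903: |R|=0.87534 <1
  x=-0.825: |R|=0.82469 <1
  x=-0.817: |R|=0.82015 <1
  x=-1.256: |R|=1.24983 >1
  x=-1.249: |R|=1.24009 >1
Stable set (-1.0476, 0).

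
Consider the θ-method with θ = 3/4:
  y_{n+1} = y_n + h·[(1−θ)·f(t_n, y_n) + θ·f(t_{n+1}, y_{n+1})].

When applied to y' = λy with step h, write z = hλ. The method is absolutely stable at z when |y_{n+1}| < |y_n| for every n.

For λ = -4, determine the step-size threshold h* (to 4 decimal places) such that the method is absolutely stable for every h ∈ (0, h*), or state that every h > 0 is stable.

Set f=λy, z=hλ:
  y_{n+1} = y_n + z·[1/4·y_n + 3/4·y_{n+1}] ⇒ (1 − 3/4z)y_{n+1} = (1 + 1/4z)y_n
  R(z) = (1 + 1/4z)/(1 − 3/4z).

Find x<0 with |R(x)|<1.
x=-0.99: |R|=0.4319
x=-2: |R|=0.2000
x=-10: |R|=0.1765
x=-100: |R|=0.3158
θ=3/4≥1/2 ⇒ |1+1/4x|<|1−3/4x| ∀x<0 ⇒ unbounded interval.

unbounded; (−∞, 0). Any h>0 works for λ=-4.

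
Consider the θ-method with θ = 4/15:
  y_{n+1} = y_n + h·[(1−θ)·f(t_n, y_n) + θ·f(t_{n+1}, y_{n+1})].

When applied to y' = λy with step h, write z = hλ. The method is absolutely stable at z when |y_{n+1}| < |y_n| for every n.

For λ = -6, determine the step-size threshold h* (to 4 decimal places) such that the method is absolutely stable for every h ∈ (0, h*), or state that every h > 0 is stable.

With y'=λy (z=hλ):
  y_{n+1} = y_n + z·[11/15·y_n + 4/15·y_{n+1}] ⇒ (1 − 4/15z)y_{n+1} = (1 + 11/15z)y_n
  Hence R(z) = (1 + 11/15z)/(1 − 4/15z).

Solve |R(x)|<1 on ℝ⁻.
x=-1.39: |R|=0.0141
R=−1: 1+11/15x = −1+4/15x ⇒ -7/15x=2 ⇒ x=2/(-7/15)=-4.2857
Confirm numerically:
  x=-3.653: |R|=0.85043 <1
  x=-3.519: |R|=0.81541 <1
  x=-1.863: |R|=0.24466 <1
  x=-4.829: |R|=1.11082 >1
  x=-4.503: |R|=1.04607 >1
  x=-4.483: |R|=1.04193 >1
Interval (-4.2857, 0).

(-4.2857,0); λ=-6 ⇒ h* = (30/7)/6 = 0.7143.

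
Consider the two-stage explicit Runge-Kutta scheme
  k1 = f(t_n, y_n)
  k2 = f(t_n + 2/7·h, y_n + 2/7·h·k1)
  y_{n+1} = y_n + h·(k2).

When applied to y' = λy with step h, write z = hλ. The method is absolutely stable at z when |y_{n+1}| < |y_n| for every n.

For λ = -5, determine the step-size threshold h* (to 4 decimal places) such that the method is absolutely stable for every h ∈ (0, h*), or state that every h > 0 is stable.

On y'=λy, z=hλ:
  k1=λy_n ⇒ h·k1=z·y_n;  k2=λ(1+2/7z)y_n ⇒ h·k2=z(1+2/7z)y_n
  y_{n+1}/y_n = 1 + z(1+2/7z) = 1 + z + 2/7z²
  Hence R(z) = 1 + z + 2/7z².

Boundary: |R(x)|=1, x<0.
x=-0.74: |R|=0.4165
R=1: x+2/7x²=0 ⇒ x=−7/2=-3.5000; min R=1−1/(4·2/7)=0.1250>−1
Confirm numerically:
  x=-3.324: |R|=0.83285 <1
  x=-2.924: |R|=0.51879 <1
  x=-1.783: |R|=0.12531 <1
  x=-1.663: |R|=0.12716 <1
  x=-3.952: |R|=1.51037 >1
  x=-3.878: |R|=1.41882 >1
  x=-3.646: |R|=1.15209 >1
Interval (-3.5000, 0).

(-3.5000,0); λ=-5 ⇒ h* = (7/2)/5 = 0.7000.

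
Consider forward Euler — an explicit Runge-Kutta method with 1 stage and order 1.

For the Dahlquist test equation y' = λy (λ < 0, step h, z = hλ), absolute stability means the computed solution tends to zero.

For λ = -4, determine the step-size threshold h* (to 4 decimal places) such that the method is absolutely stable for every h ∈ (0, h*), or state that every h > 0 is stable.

With y'=λy (z=hλ):
  order 1, 1-stage ⇒ R(z)=1+z
  (e.g. R(-0.83)=0.17000, |R|=0.17000)

Boundary: |R(x)|=1, x<0.
x=-0.83: |R|=0.1700
|R(-1.77)|=0.7700 |R(-1.3)|=0.3000 |R(-0.91)|=0.0900
Bisect:
  x_lo=-2.3286 |R|=1.3286  x_hi=-0.1116 |R|=0.8884
  mid=-1.22007 |R|=0.22007 →hi
  mid=-1.77432 |R|=0.77432 →hi
  mid=-2.05144 |R|=1.05144 →lo
  mid=-1.91288 |R|=0.91288 →hi
  mid=-1.98216 |R|=0.98216 →hi
  mid=-2.01680 |R|=1.01680 →lo
  mid=-1.99948 |R|=0.99948 →hi
  mid=-2.00814 |R|=1.00814 →lo
  mid=-2.00381 |R|=1.00381 →lo
  mid=-2.00165 |R|=1.00165 →lo
  ...
  [-2.00002,-1.99989] ⇒ x*=-2.0000
So |R|<1 on (-2.0000, 0).

(-2.0000,0); λ=-4 ⇒ h* = 0.5000.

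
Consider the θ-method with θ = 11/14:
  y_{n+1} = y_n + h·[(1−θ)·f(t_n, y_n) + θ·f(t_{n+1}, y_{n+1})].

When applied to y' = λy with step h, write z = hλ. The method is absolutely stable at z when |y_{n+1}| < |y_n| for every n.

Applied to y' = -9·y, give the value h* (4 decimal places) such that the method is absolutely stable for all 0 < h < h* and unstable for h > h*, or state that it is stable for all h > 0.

Set f=λy, z=hλ:
  y_{n+1} = y_n + z·[3/14·y_n + 11/14·y_{n+1}] ⇒ (1 − 11/14z)y_{n+1} = (1 + 3/14z)y_n
  R(z) = (1 + 3/14z)/(1 − 11/14z).

Find x<0 with |R(x)|<1.
x=-0.89: |R|=0.4763
x=-2: |R|=0.2222
x=-10: |R|=0.1290
x=-100: |R|=0.2567
θ=11/14≥1/2 ⇒ |1+3/14x|<|1−11/14x| ∀x<0 ⇒ interval (−∞,0).

unbounded; (−∞, 0). Any h>0 works for λ=-9.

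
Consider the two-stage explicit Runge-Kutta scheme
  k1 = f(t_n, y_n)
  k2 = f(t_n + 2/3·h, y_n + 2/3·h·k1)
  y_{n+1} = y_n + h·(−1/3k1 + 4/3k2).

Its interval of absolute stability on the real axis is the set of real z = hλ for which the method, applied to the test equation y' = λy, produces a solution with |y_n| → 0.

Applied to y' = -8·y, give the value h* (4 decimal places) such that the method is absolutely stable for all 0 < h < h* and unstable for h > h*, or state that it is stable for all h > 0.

(-1.1250,0); λ=-8 ⇒ h* = (9/8)/8 = 0.1406.

With y'=λy (z=hλ):
  k1=λy_n ⇒ h·k1=z·y_n;  k2=λ(1+2/3z)y_n ⇒ h·k2=z(1+2/3z)y_n
  y_{n+1}/y_n = 1 − 1/3z + 4/3z(1+2/3z) = 1 + z + 8/9z²
  Hence R(z) = 1 + z + 8/9z².

Need |R(x)|<1, x<0.
x=-1.18: |R|=1.0577
R=1: x+8/9x²=0 ⇒ x=−9/8=-1.1250; min R=1−1/(4·8/9)=0.7188>−1
Confirm numerically:
  x=-0.895: |R|=0.81702 <1
  x=-0.841: |R|=0.78769 <1
  x=-0.513: |R|=0.72093 <1
  x=-1.594: |R|=1.66452 >1
  x=-1.580: |R|=1.63902 >1
  x=-1.188: |R|=1.06653 >1
So |R|<1 on (-1.1250, 0).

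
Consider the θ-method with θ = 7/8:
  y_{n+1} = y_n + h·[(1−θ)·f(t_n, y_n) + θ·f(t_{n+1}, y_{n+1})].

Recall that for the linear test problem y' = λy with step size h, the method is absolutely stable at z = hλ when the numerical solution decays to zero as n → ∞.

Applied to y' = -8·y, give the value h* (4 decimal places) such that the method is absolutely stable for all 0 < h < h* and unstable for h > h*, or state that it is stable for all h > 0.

Test eqn y'=λy, z=hλ:
  y_{n+1} = y_n + z·[1/8·y_n + 7/8·y_{n+1}] ⇒ (1 − 7/8z)y_{n+1} = (1 + 1/8z)y_n
  so R(z) = (1 + 1/8z)/(1 − 7/8z).

Boundary: |R(x)|=1, x<0.
x=-1.61: |R|=0.3316
x=-2: |R|=0.2727
x=-10: |R|=0.0256
x=-100: |R|=0.1299
θ=7/8≥1/2 ⇒ |1+1/8x|<|1−7/8x| ∀x<0 ⇒ stable on all of ℝ⁻.

(−∞, 0) — no finite endpoint. Any h>0 works for λ=-8.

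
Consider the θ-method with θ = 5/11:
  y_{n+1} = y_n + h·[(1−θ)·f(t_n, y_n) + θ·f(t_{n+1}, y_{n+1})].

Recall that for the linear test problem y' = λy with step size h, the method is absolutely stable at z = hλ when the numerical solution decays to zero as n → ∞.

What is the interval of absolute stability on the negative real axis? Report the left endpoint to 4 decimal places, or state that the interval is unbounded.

Set f=λy, z=hλ:
  y_{n+1} = y_n + z·[6/11·y_n + 5/11·y_{n+1}] ⇒ (1 − 5/11z)y_{n+1} = (1 + 6/11z)y_n
  so R(z) = (1 + 6/11z)/(1 − 5/11z).

Solve |R(x)|<1 on ℝ⁻.
x=-1.35: |R|=0.1634
R=−1: 1+6/11x = −1+5/11x ⇒ -1/11x=2 ⇒ x=2/(-1/11)=-22.0000
Confirm numerically:
  x=-13.415: |R|=0.89004 <1
  x=-13.377: |R|=0.88929 <1
  x=-10.247: |R|=0.81115 <1
  x=-22.455: |R|=1.00369 >1
  x=-22.344: |R|=1.00280 >1
  x=-22.312: |R|=1.00255 >1
Interval (-22.0000, 0).

z∈(-22.0000,0).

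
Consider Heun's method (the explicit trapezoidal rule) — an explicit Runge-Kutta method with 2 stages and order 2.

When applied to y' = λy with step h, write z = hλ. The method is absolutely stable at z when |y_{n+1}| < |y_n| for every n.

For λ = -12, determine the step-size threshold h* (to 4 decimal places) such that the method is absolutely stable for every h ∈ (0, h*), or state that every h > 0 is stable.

Test eqn y'=λy, z=hλ:
  order 2, 2-stage ⇒ R(z)=1+z+z^2/2
  (e.g. R(-1.29)=0.54205, |R|=0.54205)

Need |R(x)|<1, x<0.
x=-1.29: |R|=0.5421
|R(-1.99)|=0.9900 |R(-1.18)|=0.5162 |R(-1.04)|=0.5008
Bisect:
  x_lo=-2.7090 |R|=1.9603  x_hi=-0.1475 |R|=0.8634
  mid=-1.42824 |R|=0.59169 →hi
  mid=-2.06861 |R|=1.07096 →lo
  mid=-1.74842 |R|=0.78007 →hi
  mid=-1.90851 |R|=0.91270 →hi
  mid=-1.98856 |R|=0.98863 →hi
  mid=-2.02858 |R|=1.02899 →lo
  mid=-2.00857 |R|=1.00861 →lo
  ...
  [-2.00013,-1.99997] ⇒ x*=-2.0000
So |R|<1 on (-2.0000, 0).

(-2.0000,0); λ=-12 ⇒ h* = 0.1667.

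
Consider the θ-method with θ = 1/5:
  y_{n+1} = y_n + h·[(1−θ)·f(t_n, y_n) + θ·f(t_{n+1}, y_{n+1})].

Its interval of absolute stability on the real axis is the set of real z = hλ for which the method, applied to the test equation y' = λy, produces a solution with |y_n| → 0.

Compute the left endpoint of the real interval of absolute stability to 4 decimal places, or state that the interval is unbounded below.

z* = -3.3333.

Test eqn y'=λy, z=hλ:
  y_{n+1} = y_n + z·[4/5·y_n + 1/5·y_{n+1}] ⇒ (1 − 1/5z)y_{n+1} = (1 + 4/5z)y_n
  so R(z) = (1 + 4/5z)/(1 − 1/5z).

Boundary: |R(x)|=1, x<0.
x=-0.98: |R|=0.1806
R=−1: 1+4/5x = −1+1/5x ⇒ -3/5x=2 ⇒ x=2/(-3/5)=-3.3333
Confirm numerically:
  x=-2.899: |R|=0.83504 <1
  x=-2.058: |R|=0.45792 <1
  x=-1.964: |R|=0.41011 <1
  x=-1.774: |R|=0.30942 <1
  x=-3.730: |R|=1.13631 >1
  x=-3.385: |R|=1.01849 >1
Interval (-3.3333, 0).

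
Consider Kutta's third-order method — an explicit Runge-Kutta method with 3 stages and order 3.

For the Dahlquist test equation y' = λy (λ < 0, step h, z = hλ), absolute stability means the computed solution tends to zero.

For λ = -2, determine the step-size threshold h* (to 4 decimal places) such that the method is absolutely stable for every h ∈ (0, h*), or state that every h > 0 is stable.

With y'=λy (z=hλ):
  order 3, 3-stage ⇒ R(z)=1+z+z^2/2+z^3/6
  (e.g. R(-1.15)=0.25777, |R|=0.25777)

Boundary: |R(x)|=1, x<0.
x=-1.15: |R|=0.2578
|R(-2.71)|=1.3550 |R(-0.95)|=0.3584 |R(-0.52)|=0.5918
Bisect:
  x_lo=-2.9034 |R|=1.7678  x_hi=-0.1888 |R|=0.8279
  mid=-1.54614 |R|=0.03311 →hi
  mid=-2.22479 |R|=0.58528 →hi
  mid=-2.56411 |R|=1.08648 →lo
  mid=-2.39445 |R|=0.81581 →hi
  mid=-2.47928 |R|=0.94582 →hi
  mid=-2.52170 |R|=1.01478 →lo
  mid=-2.50049 |R|=0.97996 →hi
  mid=-2.51109 |R|=0.99728 →hi
  ...
  [-2.51275,-2.51258] ⇒ x*=-2.5127
Interval (-2.5127, 0).

(-2.5127,0); λ=-2 ⇒ h* = 1.2564.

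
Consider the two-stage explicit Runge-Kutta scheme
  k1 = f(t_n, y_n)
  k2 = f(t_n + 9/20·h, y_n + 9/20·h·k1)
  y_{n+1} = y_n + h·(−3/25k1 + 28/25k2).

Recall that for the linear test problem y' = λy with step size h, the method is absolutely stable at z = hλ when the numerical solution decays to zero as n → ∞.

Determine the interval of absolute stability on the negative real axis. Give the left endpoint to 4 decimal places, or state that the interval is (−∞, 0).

With y'=λy (z=hλ):
  k1=λy_n ⇒ h·k1=z·y_n;  k2=λ(1+9/20z)y_n ⇒ h·k2=z(1+9/20z)y_n
  y_{n+1}/y_n = 1 − 3/25z + 28/25z(1+9/20z) = 1 + z + 63/125z²
  so R(z) = 1 + z + 63/125z².

Find x<0 with |R(x)|<1.
x=-1.4: |R|=0.5878
R=1: x+63/125x²=0 ⇒ x=−125/63=-1.9841; min R=1−1/(4·63/125)=0.5040>−1
Confirm numerically:
  x=-1.949: |R|=0.96549 <1
  x=-1.269: |R|=0.54262 <1
  x=-0.996: |R|=0.50398 <1
  x=-0.829: |R|=0.51737 <1
  x=-2.454: |R|=1.58115 >1
  x=-2.295: |R|=1.35958 >1
  x=-2.272: |R|=1.32964 >1
So |R|<1 on (-1.9841, 0).

z∈(-1.9841,0).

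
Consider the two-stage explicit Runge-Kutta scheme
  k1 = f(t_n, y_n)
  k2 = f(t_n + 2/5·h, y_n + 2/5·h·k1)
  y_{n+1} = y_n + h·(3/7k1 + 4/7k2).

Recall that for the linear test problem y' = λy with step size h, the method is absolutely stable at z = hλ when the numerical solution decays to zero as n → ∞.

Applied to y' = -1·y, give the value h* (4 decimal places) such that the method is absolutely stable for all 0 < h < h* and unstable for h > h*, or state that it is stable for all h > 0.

(-4.3750,0); λ=-1 ⇒ h* = (35/8)/1 = 4.3750.

Test eqn y'=λy, z=hλ:
  k1=λy_n ⇒ h·k1=z·y_n;  k2=λ(1+2/5z)y_n ⇒ h·k2=z(1+2/5z)y_n
  y_{n+1}/y_n = 1 + 3/7z + 4/7z(1+2/5z) = 1 + z + 8/35z²
  so R(z) = 1 + z + 8/35z².

Find x<0 with |R(x)|<1.
x=-0.61: |R|=0.4751
R=1: x+8/35x²=0 ⇒ x=−35/8=-4.3750; min R=1−1/(4·8/35)=-0.0938>−1
Confirm numerically:
  x=-3.526: |R|=0.31575 <1
  x=-3.106: |R|=0.09908 <1
  x=-2.930: |R|=0.03226 <1
  x=-2.246: |R|=0.09297 <1
  x=-4.741: |R|=1.39662 >1
  x=-4.670: |R|=1.31489 >1
  x=-4.628: |R|=1.26763 >1
Stable set (-4.3750, 0).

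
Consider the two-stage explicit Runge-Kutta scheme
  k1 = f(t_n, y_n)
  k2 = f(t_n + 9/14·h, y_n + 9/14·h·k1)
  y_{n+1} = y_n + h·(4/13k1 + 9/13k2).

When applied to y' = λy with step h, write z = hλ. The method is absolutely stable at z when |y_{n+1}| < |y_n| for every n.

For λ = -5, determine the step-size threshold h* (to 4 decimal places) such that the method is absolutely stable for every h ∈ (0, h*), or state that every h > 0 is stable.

Set f=λy, z=hλ:
  k1=λy_n ⇒ h·k1=z·y_n;  k2=λ(1+9/14z)y_n ⇒ h·k2=z(1+9/14z)y_n
  y_{n+1}/y_n = 1 + 4/13z + 9/13z(1+9/14z) = 1 + z + 81/182z²
  ⇒ R(z) = 1 + z + 81/182z².

Need |R(x)|<1, x<0.
x=-0.48: |R|=0.6225
R=1: x+81/182x²=0 ⇒ x=−182/81=-2.2469; min R=1−1/(4·81/182)=0.4383>−1
Confirm numerically:
  x=-2.027: |R|=0.80161 <1
  x=-1.868: |R|=0.68499 <1
  x=-1.424: |R|=0.47847 <1
  x=-0.936: |R|=0.45391 <1
  x=-2.765: |R|=1.63755 >1
  x=-2.704: |R|=1.55007 >1
  x=-2.477: |R|=1.25365 >1
So |R|<1 on (-2.2469, 0).

(-2.2469,0); λ=-5 ⇒ h* = (182/81)/5 = 0.4494.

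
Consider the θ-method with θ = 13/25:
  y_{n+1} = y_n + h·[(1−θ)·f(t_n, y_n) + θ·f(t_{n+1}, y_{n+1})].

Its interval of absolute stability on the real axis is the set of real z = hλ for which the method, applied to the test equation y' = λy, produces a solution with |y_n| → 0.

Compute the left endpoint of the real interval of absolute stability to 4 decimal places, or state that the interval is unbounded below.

interval (−∞, 0).

Test eqn y'=λy, z=hλ:
  y_{n+1} = y_n + z·[12/25·y_n + 13/25·y_{n+1}] ⇒ (1 − 13/25z)y_{n+1} = (1 + 12/25z)y_n
  so R(z) = (1 + 12/25z)/(1 − 13/25z).

Boundary: |R(x)|=1, x<0.
x=-0.47: |R|=0.6223
x=-2: |R|=0.0196
x=-10: |R|=0.6129
x=-100: |R|=0.8868
θ=13/25≥1/2 ⇒ |1+12/25x|<|1−13/25x| ∀x<0 ⇒ stable on all of ℝ⁻.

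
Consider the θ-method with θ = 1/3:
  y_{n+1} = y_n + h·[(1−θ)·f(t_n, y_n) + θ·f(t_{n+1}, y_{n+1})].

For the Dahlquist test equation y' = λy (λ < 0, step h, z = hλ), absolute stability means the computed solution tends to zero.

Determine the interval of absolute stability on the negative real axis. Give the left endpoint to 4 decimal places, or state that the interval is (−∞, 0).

z∈(-6.0000,0).

On y'=λy, z=hλ:
  y_{n+1} = y_n + z·[2/3·y_n + 1/3·y_{n+1}] ⇒ (1 − 1/3z)y_{n+1} = (1 + 2/3z)y_n
  so R(z) = (1 + 2/3z)/(1 − 1/3z).

Find x<0 with |R(x)|<1.
x=-1.19: |R|=0.1480
R=−1: 1+2/3x = −1+1/3x ⇒ -1/3x=2 ⇒ x=2/(-1/3)=-6.0000
Confirm numerically:
  x=-4.480: |R|=0.79679 <1
  x=-4.070: |R|=0.72702 <1
  x=-3.851: |R|=0.68632 <1
  x=-2.670: |R|=0.41270 <1
  x=-6.409: |R|=1.04347 >1
  x=-6.276: |R|=1.02975 >1
So |R|<1 on (-6.0000, 0).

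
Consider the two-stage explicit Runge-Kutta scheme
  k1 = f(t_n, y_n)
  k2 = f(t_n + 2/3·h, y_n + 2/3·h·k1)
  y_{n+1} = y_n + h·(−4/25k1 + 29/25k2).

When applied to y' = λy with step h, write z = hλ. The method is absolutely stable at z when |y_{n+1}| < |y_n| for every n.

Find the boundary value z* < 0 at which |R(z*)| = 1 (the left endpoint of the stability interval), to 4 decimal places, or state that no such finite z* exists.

With y'=λy (z=hλ):
  k1=λy_n ⇒ h·k1=z·y_n;  k2=λ(1+2/3z)y_n ⇒ h·k2=z(1+2/3z)y_n
  y_{n+1}/y_n = 1 − 4/25z + 29/25z(1+2/3z) = 1 + z + 58/75z²
  so R(z) = 1 + z + 58/75z².

Boundary: |R(x)|=1, x<0.
x=-0.93: |R|=0.7389
R=1: x+58/75x²=0 ⇒ x=−75/58=-1.2931; min R=1−1/(4·58/75)=0.6767>−1
Confirm numerically:
  x=-1.271: |R|=0.97827 <1
  x=-1.216: |R|=0.92749 <1
  x=-0.609: |R|=0.67781 <1
  x=-1.816: |R|=1.73434 >1
  x=-1.387: |R|=1.10071 >1
  x=-1.370: |R|=1.08147 >1
So |R|<1 on (-1.2931, 0).

z* = -1.2931.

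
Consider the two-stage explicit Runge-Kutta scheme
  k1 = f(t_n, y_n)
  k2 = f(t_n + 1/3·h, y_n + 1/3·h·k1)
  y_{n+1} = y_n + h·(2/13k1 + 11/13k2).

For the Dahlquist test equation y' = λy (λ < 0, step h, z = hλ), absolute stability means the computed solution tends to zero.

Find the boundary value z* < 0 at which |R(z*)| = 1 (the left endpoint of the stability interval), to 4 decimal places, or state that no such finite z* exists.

z* = -3.5455.

Set f=λy, z=hλ:
  k1=λy_n ⇒ h·k1=z·y_n;  k2=λ(1+1/3z)y_n ⇒ h·k2=z(1+1/3z)y_n
  y_{n+1}/y_n = 1 + 2/13z + 11/13z(1+1/3z) = 1 + z + 11/39z²
  so R(z) = 1 + z + 11/39z².

Need |R(x)|<1, x<0.
x=-1.75: |R|=0.1138
R=1: x+11/39x²=0 ⇒ x=−39/11=-3.5455; min R=1−1/(4·11/39)=0.1136>−1
Confirm numerically:
  x=-3.313: |R|=0.78279 <1
  x=-2.459: |R|=0.24647 <1
  x=-2.283: |R|=0.18708 <1
  x=-1.832: |R|=0.11463 <1
  x=-4.112: |R|=1.65708 >1
  x=-3.726: |R|=1.18974 >1
So |R|<1 on (-3.5455, 0).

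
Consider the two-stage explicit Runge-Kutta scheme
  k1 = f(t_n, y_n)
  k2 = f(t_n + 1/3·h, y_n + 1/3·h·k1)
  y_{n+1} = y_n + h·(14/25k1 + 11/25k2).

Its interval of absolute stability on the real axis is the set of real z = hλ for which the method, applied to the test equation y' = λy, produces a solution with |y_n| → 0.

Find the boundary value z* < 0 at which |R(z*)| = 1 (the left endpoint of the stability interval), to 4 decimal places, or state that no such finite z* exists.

z* = -6.8182.

On y'=λy, z=hλ:
  k1=λy_n ⇒ h·k1=z·y_n;  k2=λ(1+1/3z)y_n ⇒ h·k2=z(1+1/3z)y_n
  y_{n+1}/y_n = 1 + 14/25z + 11/25z(1+1/3z) = 1 + z + 11/75z²
  so R(z) = 1 + z + 11/75z².

Need |R(x)|<1, x<0.
x=-0.35: |R|=0.6680
R=1: x+11/75x²=0 ⇒ x=−75/11=-6.8182; min R=1−1/(4·11/75)=-0.7045>−1
Confirm numerically:
  x=-6.459: |R|=0.65974 <1
  x=-6.438: |R|=0.64102 <1
  x=-4.169: |R|=0.61985 <1
  x=-2.935: |R|=0.67158 <1
  x=-7.417: |R|=1.65141 >1
  x=-7.313: |R|=1.53073 >1
  x=-7.004: |R|=1.19088 >1
So |R|<1 on (-6.8182, 0).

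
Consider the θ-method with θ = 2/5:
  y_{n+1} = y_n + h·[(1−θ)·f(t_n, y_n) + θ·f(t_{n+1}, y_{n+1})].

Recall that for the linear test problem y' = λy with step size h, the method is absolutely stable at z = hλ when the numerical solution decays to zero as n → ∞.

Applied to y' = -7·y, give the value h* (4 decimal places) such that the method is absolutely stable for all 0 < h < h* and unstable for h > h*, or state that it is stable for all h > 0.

On y'=λy, z=hλ:
  y_{n+1} = y_n + z·[3/5·y_n + 2/5·y_{n+1}] ⇒ (1 − 2/5z)y_{n+1} = (1 + 3/5z)y_n
  so R(z) = (1 + 3/5z)/(1 − 2/5z).

Boundary: |R(x)|=1, x<0.
x=-1.4: |R|=0.1026
R=−1: 1+3/5x = −1+2/5x ⇒ -1/5x=2 ⇒ x=2/(-1/5)=-10.0000
Confirm numerically:
  x=-7.916: |R|=0.89996 <1
  x=-7.678: |R|=0.88593 <1
  x=-6.778: |R|=0.82636 <1
  x=-4.166: |R|=0.56241 <1
  x=-10.561: |R|=1.02148 >1
  x=-10.458: |R|=1.01767 >1
Interval (-10.0000, 0).

(-10.0000,0); λ=-7 ⇒ h* = (10)/7 = 1.4286.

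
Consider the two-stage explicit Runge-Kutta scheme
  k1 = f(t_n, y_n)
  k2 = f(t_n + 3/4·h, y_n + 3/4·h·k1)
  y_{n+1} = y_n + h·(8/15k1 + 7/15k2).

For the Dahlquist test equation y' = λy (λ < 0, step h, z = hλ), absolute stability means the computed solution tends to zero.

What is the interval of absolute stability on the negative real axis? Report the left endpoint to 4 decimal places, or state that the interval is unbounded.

(-2.8571, 0).

With y'=λy (z=hλ):
  k1=λy_n ⇒ h·k1=z·y_n;  k2=λ(1+3/4z)y_n ⇒ h·k2=z(1+3/4z)y_n
  y_{n+1}/y_n = 1 + 8/15z + 7/15z(1+3/4z) = 1 + z + 7/20z²
  so R(z) = 1 + z + 7/20z².

Find x<0 with |R(x)|<1.
x=-0.99: |R|=0.3530
R=1: x+7/20x²=0 ⇒ x=−20/7=-2.8571; min R=1−1/(4·7/20)=0.2857>−1
Confirm numerically:
  x=-2.795: |R|=0.93921 <1
  x=-2.305: |R|=0.55456 <1
  x=-1.826: |R|=0.34100 <1
  x=-1.226: |R|=0.30008 <1
  x=-3.305: |R|=1.51806 >1
  x=-3.012: |R|=1.16325 >1
  x=-2.892: |R|=1.03528 >1
Stable set (-2.8571, 0).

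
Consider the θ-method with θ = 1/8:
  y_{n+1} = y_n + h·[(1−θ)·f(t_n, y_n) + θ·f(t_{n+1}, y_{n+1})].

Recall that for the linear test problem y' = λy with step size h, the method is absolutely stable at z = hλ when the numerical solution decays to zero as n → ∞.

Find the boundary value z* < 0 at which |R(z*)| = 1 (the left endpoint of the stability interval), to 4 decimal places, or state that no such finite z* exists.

On y'=λy, z=hλ:
  y_{n+1} = y_n + z·[7/8·y_n + 1/8·y_{n+1}] ⇒ (1 − 1/8z)y_{n+1} = (1 + 7/8z)y_n
  so R(z) = (1 + 7/8z)/(1 − 1/8z).

Boundary: |R(x)|=1, x<0.
x=-1.14: |R|=0.0022
R=−1: 1+7/8x = −1+1/8x ⇒ -3/4x=2 ⇒ x=2/(-3/4)=-2.6667
Confirm numerically:
  x=-2.091: |R|=0.65771 <1
  x=-2.073: |R|=0.64638 <1
  x=-1.587: |R|=0.32429 <1
  x=-1.313: |R|=0.12789 <1
  x=-2.888: |R|=1.12197 >1
  x=-2.724: |R|=1.03208 >1
So |R|<1 on (-2.6667, 0).

left endpoint -2.6667.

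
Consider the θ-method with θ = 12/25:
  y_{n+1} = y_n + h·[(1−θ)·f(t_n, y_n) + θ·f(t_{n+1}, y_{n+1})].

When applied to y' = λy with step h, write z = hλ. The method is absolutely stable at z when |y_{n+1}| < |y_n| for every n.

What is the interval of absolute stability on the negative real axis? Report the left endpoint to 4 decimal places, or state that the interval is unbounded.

z∈(-50.0000,0).

On y'=λy, z=hλ:
  y_{n+1} = y_n + z·[13/25·y_n + 12/25·y_{n+1}] ⇒ (1 − 12/25z)y_{n+1} = (1 + 13/25z)y_n
  ⇒ R(z) = (1 + 13/25z)/(1 − 12/25z).

Solve |R(x)|<1 on ℝ⁻.
x=-1.51: |R|=0.1245
R=−1: 1+13/25x = −1+12/25x ⇒ -1/25x=2 ⇒ x=2/(-1/25)=-50.0000
Confirm numerically:
  x=-34.664: |R|=0.96522 <1
  x=-29.440: |R|=0.94565 <1
  x=-21.693: |R|=0.90079 <1
  x=-21.445: |R|=0.89886 <1
  x=-50.441: |R|=1.00070 >1
  x=-50.029: |R|=1.00005 >1
Interval (-50.0000, 0).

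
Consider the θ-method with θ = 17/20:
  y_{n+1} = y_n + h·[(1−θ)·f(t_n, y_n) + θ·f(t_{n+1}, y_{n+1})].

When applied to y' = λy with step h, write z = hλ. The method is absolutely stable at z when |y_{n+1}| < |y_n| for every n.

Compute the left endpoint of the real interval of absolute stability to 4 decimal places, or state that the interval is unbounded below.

unbounded; (−∞, 0).

Test eqn y'=λy, z=hλ:
  y_{n+1} = y_n + z·[3/20·y_n + 17/20·y_{n+1}] ⇒ (1 − 17/20z)y_{n+1} = (1 + 3/20z)y_n
  R(z) = (1 + 3/20z)/(1 − 17/20z).

Need |R(x)|<1, x<0.
x=-1.25: |R|=0.3939
x=-2: |R|=0.2593
x=-10: |R|=0.0526
x=-100: |R|=0.1628
θ=17/20≥1/2 ⇒ |1+3/20x|<|1−17/20x| ∀x<0 ⇒ stable on all of ℝ⁻.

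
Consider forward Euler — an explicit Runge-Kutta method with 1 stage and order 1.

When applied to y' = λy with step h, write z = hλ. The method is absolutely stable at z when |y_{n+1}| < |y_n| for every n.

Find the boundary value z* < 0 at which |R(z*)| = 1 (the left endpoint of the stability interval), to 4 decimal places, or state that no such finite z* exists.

z* = -2.0000.

On y'=λy, z=hλ:
  order 1, 1-stage ⇒ R(z)=1+z
  (e.g. R(-1.29)=-0.29000, |R|=0.29000)

Solve |R(x)|<1 on ℝ⁻.
x=-1.29: |R|=0.2900
|R(-1.94)|=0.9400 |R(-1.43)|=0.4300 |R(-0.86)|=0.1400
Bisect:
  x_lo=-2.7112 |R|=1.7112  x_hi=-0.3455 |R|=0.6545
  mid=-1.52830 |R|=0.52830 →hi
  mid=-2.11973 |R|=1.11973 →lo
  mid=-1.82402 |R|=0.82402 →hi
  mid=-1.97187 |R|=0.97187 →hi
  mid=-2.04580 |R|=1.04580 →lo
  mid=-2.00884 |R|=1.00884 →lo
  mid=-1.99035 |R|=0.99035 →hi
  mid=-1.99960 |R|=0.99960 →hi
  mid=-2.00422 |R|=1.00422 →lo
  ...
  [-2.00003,-1.99988] ⇒ x*=-2.0000
Stable set (-2.0000, 0).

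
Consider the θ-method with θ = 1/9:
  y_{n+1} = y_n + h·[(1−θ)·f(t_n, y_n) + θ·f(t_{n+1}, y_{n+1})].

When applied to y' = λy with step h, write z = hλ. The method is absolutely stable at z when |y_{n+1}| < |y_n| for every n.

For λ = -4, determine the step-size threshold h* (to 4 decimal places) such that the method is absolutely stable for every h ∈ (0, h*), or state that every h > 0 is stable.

With y'=λy (z=hλ):
  y_{n+1} = y_n + z·[8/9·y_n + 1/9·y_{n+1}] ⇒ (1 − 1/9z)y_{n+1} = (1 + 8/9z)y_n
  Hence R(z) = (1 + 8/9z)/(1 − 1/9z).

Boundary: |R(x)|=1, x<0.
x=-1.51: |R|=0.2931
R=−1: 1+8/9x = −1+1/9x ⇒ -7/9x=2 ⇒ x=2/(-7/9)=-2.5714
Confirm numerically:
  x=-2.452: |R|=0.92700 <1
  x=-2.352: |R|=0.86469 <1
  x=-1.415: |R|=0.22276 <1
  x=-1.270: |R|=0.11295 <1
  x=-2.885: |R|=1.18469 >1
  x=-2.839: |R|=1.15821 >1
  x=-2.815: |R|=1.14431 >1
Stable set (-2.5714, 0).

(-2.5714,0); λ=-4 ⇒ h* = (18/7)/4 = 0.6429.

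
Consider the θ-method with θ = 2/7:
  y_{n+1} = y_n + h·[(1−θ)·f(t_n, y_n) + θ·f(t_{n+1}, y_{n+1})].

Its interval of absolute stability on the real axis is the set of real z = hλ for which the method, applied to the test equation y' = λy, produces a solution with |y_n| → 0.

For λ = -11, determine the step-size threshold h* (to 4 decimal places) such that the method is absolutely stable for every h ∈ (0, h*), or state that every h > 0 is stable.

With y'=λy (z=hλ):
  y_{n+1} = y_n + z·[5/7·y_n + 2/7·y_{n+1}] ⇒ (1 − 2/7z)y_{n+1} = (1 + 5/7z)y_n
  Hence R(z) = (1 + 5/7z)/(1 − 2/7z).

Solve |R(x)|<1 on ℝ⁻.
x=-1.32: |R|=0.0415
R=−1: 1+5/7x = −1+2/7x ⇒ -3/7x=2 ⇒ x=2/(-3/7)=-4.6667
Confirm numerically:
  x=-3.230: |R|=0.67979 <1
  x=-3.009: |R|=0.61799 <1
  x=-2.877: |R|=0.57903 <1
  x=-2.312: |R|=0.39229 <1
  x=-5.022: |R|=1.06254 >1
  x=-5.011: |R|=1.06069 >1
Interval (-4.6667, 0).

(-4.6667,0); λ=-11 ⇒ h* = (14/3)/11 = 0.4242.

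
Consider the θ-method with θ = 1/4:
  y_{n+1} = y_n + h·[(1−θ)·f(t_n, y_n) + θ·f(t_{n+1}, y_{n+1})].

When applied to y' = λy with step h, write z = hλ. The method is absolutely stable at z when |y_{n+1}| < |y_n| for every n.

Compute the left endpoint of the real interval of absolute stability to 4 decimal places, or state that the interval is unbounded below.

Test eqn y'=λy, z=hλ:
  y_{n+1} = y_n + z·[3/4·y_n + 1/4·y_{n+1}] ⇒ (1 − 1/4z)y_{n+1} = (1 + 3/4z)y_n
  ⇒ R(z) = (1 + 3/4z)/(1 − 1/4z).

Boundary: |R(x)|=1, x<0.
x=-0.85: |R|=0.2990
R=−1: 1+3/4x = −1+1/4x ⇒ -1/2x=2 ⇒ x=2/(-1/2)=-4.0000
Confirm numerically:
  x=-3.812: |R|=0.95187 <1
  x=-3.688: |R|=0.91883 <1
  x=-2.898: |R|=0.68049 <1
  x=-2.603: |R|=0.57686 <1
  x=-4.475: |R|=1.11209 >1
  x=-4.163: |R|=1.03994 >1
So |R|<1 on (-4.0000, 0).

left endpoint -4.0000.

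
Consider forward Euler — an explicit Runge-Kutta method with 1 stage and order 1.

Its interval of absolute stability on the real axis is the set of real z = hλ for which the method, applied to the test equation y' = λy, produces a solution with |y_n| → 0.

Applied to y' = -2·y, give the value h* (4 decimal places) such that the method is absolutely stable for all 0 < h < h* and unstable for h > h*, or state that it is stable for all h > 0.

(-2.0000,0); λ=-2 ⇒ h* = 1.0000.

Set f=λy, z=hλ:
  order 1, 1-stage ⇒ R(z)=1+z
  (e.g. R(-0.5)=0.50000, |R|=0.50000)

Solve |R(x)|<1 on ℝ⁻.
x=-0.5: |R|=0.5000
|R(-1.68)|=0.6800 |R(-1.38)|=0.3800 |R(-0.86)|=0.1400
Bisect:
  x_lo=-2.4542 |R|=1.4542  x_hi=-0.0600 |R|=0.9400
  mid=-1.25712 |R|=0.25712 →hi
  mid=-1.85568 |R|=0.85568 →hi
  mid=-2.15495 |R|=1.15495 →lo
  mid=-2.00531 |R|=1.00531 →lo
  mid=-1.93049 |R|=0.93049 →hi
  mid=-1.96790 |R|=0.96790 →hi
  mid=-1.98661 |R|=0.98661 →hi
  mid=-1.99596 |R|=0.99596 →hi
  ...
  [-2.00005,-1.99991] ⇒ x*=-2.0000
Interval (-2.0000, 0).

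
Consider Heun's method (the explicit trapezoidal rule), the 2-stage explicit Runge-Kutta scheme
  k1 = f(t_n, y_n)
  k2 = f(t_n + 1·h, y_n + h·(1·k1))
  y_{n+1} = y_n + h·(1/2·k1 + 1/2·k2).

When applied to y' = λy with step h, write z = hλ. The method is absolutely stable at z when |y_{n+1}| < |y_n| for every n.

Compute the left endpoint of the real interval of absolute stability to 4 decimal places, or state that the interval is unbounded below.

left endpoint -2.0000.

With y'=λy (z=hλ):
  order 2, 2-stage ⇒ R(z)=1+z+z^2/2
  (e.g. R(-0.79)=0.52205, |R|=0.52205)

Find x<0 with |R(x)|<1.
x=-0.79: |R|=0.5221
|R(-2.25)|=1.2812 |R(-2.17)|=1.1845 |R(-2.08)|=1.0832
Bisect:
  x_lo=-2.5582 |R|=1.7140  x_hi=-0.3851 |R|=0.6891
  mid=-1.47163 |R|=0.61122 →hi
  mid=-2.01491 |R|=1.01502 →lo
  mid=-1.74327 |R|=0.77623 →hi
  mid=-1.87909 |R|=0.88640 →hi
  mid=-1.94700 |R|=0.94840 →hi
  mid=-1.98095 |R|=0.98113 →hi
  mid=-1.99793 |R|=0.99793 →hi
  mid=-2.00642 |R|=1.00644 →lo
  mid=-2.00218 |R|=1.00218 →lo
  mid=-2.00005 |R|=1.00005 →lo
  ...
  [-2.00005,-1.99992] ⇒ x*=-2.0000
Stable set (-2.0000, 0).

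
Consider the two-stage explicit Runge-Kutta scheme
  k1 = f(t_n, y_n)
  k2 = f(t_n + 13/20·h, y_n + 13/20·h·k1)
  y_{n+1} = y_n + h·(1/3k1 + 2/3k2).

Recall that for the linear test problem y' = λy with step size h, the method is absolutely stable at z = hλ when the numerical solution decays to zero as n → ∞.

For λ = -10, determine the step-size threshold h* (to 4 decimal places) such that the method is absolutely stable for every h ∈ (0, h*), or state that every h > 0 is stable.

(-2.3077,0); λ=-10 ⇒ h* = (30/13)/10 = 0.2308.

Test eqn y'=λy, z=hλ:
  k1=λy_n ⇒ h·k1=z·y_n;  k2=λ(1+13/20z)y_n ⇒ h·k2=z(1+13/20z)y_n
  y_{n+1}/y_n = 1 + 1/3z + 2/3z(1+13/20z) = 1 + z + 13/30z²
  Hence R(z) = 1 + z + 13/30z².

Find x<0 with |R(x)|<1.
x=-1.64: |R|=0.5255
R=1: x+13/30x²=0 ⇒ x=−30/13=-2.3077; min R=1−1/(4·13/30)=0.4231>−1
Confirm numerically:
  x=-2.122: |R|=0.82925 <1
  x=-1.626: |R|=0.51968 <1
  x=-1.092: |R|=0.42473 <1
  x=-2.906: |R|=1.75343 >1
  x=-2.722: |R|=1.48869 >1
  x=-2.482: |R|=1.18747 >1
Interval (-2.3077, 0).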